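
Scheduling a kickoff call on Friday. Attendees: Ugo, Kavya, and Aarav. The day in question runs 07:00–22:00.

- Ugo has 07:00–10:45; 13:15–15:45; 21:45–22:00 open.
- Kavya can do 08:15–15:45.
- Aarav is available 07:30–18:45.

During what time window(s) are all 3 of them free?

08:15-10:45, 13:15-15:45

Ugo ∩ Kavya: 08:15-10:45, 13:15-15:45.
Ugo ∩ Kavya ∩ Aarav: 08:15-10:45, 13:15-15:45.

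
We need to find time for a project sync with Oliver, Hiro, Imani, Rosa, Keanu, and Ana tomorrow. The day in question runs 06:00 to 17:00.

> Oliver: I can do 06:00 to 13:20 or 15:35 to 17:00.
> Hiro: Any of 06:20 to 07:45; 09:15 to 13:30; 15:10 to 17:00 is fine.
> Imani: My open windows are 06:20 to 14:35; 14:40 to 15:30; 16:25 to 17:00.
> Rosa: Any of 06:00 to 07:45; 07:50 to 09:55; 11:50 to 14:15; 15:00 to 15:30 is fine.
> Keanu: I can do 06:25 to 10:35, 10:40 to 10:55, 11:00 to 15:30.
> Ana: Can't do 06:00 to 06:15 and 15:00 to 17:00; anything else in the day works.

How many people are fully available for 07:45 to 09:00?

Oliver free: 06:00-13:20, 15:35-17:00.
Hiro free: 06:20-07:45, 09:15-13:30, 15:10-17:00.
Imani free: 06:20-14:35, 14:40-15:30, 16:25-17:00.
Rosa free: 06:00-07:45, 07:50-09:55, 11:50-14:15, 15:00-15:30.
Keanu free: 06:25-10:35, 10:40-10:55, 11:00-15:30.
Ana free: 06:15-15:00 (invert busy blocks within the working day).
Oliver, Imani, Keanu, and Ana can make the full 07:45-09:00 slot — that's 4.

4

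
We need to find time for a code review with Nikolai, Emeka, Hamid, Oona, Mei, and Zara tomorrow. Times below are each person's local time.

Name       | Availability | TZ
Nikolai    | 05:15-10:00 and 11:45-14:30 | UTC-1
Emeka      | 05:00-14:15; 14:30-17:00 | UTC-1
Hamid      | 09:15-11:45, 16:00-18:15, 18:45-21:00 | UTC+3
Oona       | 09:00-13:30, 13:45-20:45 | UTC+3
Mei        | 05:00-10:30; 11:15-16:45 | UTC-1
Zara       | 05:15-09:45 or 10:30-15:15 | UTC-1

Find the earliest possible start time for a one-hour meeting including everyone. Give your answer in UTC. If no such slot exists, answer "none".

06:15

Nikolai in UTC: 06:15-11:00, 12:45-15:30 (add 1h to convert from UTC-1).
Emeka in UTC: 06:00-15:15, 15:30-18:00 (add 1h to convert from UTC-1).
Hamid in UTC: 06:15-08:45, 13:00-15:15, 15:45-18:00 (subtract 3h to convert from UTC+3).
Oona in UTC: 06:00-10:30, 10:45-17:45 (subtract 3h to convert from UTC+3).
Mei in UTC: 06:00-11:30, 12:15-17:45 (add 1h to convert from UTC-1).
Zara in UTC: 06:15-10:45, 11:30-16:15 (add 1h to convert from UTC-1).
Nikolai ∩ Emeka: 06:15-11:00, 12:45-15:15.
Nikolai ∩ Emeka ∩ Hamid: 06:15-08:45, 13:00-15:15.
Nikolai ∩ Emeka ∩ Hamid ∩ Oona: 06:15-08:45, 13:00-15:15.
Nikolai ∩ Emeka ∩ Hamid ∩ Oona ∩ Mei: 06:15-08:45, 13:00-15:15.
Nikolai ∩ Emeka ∩ Hamid ∩ Oona ∩ Mei ∩ Zara: 06:15-08:45, 13:00-15:15.
Those are the intersection windows.
The first common window of at least 60 minutes is 06:15-08:45, so the earliest start is 06:15.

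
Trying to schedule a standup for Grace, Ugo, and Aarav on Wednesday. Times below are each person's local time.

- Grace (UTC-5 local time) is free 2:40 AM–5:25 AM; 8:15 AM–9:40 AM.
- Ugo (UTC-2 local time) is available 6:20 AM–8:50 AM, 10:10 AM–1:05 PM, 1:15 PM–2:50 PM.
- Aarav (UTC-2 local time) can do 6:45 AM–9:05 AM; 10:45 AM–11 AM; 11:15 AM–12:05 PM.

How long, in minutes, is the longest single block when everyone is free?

100

Grace in UTC: 07:40-10:25, 13:15-14:40 (add 5h to convert from UTC-5).
Ugo in UTC: 08:20-10:50, 12:10-15:05, 15:15-16:50 (add 2h to convert from UTC-2).
Aarav in UTC: 08:45-11:05, 12:45-13:00, 13:15-14:05 (add 2h to convert from UTC-2).
Grace ∩ Ugo: 08:20-10:25, 13:15-14:40.
Grace ∩ Ugo ∩ Aarav: 08:45-10:25, 13:15-14:05.
The longest is 08:45-10:25 at 100 minutes.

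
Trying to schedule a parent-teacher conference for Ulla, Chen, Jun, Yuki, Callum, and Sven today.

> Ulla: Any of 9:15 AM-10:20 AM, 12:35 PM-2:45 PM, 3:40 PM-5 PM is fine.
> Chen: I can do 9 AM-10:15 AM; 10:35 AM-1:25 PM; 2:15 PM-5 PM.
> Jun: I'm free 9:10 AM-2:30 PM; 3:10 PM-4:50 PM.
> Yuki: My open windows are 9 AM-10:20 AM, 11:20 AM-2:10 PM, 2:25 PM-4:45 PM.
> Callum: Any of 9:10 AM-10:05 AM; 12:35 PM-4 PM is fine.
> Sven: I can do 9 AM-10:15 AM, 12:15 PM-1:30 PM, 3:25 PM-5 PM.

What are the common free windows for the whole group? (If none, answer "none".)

Ulla ∩ Chen: 09:15-10:15, 12:35-13:25, 14:15-14:45, 15:40-17:00.
Ulla ∩ Chen ∩ Jun: 09:15-10:15, 12:35-13:25, 14:15-14:30, 15:40-16:50.
Ulla ∩ Chen ∩ Jun ∩ Yuki: 09:15-10:15, 12:35-13:25, 14:25-14:30, 15:40-16:45.
Ulla ∩ Chen ∩ Jun ∩ Yuki ∩ Callum: 09:15-10:05, 12:35-13:25, 14:25-14:30, 15:40-16:00.
Ulla ∩ Chen ∩ Jun ∩ Yuki ∩ Callum ∩ Sven: 09:15-10:05, 12:35-13:25, 15:40-16:00.

09:15-10:05, 12:35-13:25, 15:40-16:00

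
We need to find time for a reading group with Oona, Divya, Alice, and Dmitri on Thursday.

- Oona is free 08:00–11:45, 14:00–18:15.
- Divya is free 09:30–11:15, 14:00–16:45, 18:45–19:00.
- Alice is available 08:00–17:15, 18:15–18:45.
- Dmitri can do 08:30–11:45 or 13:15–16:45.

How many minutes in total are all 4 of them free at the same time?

Oona ∩ Divya: 09:30-11:15, 14:00-16:45.
Oona ∩ Divya ∩ Alice: 09:30-11:15, 14:00-16:45.
Oona ∩ Divya ∩ Alice ∩ Dmitri: 09:30-11:15, 14:00-16:45.
So the common availability across everyone is 09:30-11:15, 14:00-16:45.
Summing the common windows: 105 + 165 = 270 minutes.

270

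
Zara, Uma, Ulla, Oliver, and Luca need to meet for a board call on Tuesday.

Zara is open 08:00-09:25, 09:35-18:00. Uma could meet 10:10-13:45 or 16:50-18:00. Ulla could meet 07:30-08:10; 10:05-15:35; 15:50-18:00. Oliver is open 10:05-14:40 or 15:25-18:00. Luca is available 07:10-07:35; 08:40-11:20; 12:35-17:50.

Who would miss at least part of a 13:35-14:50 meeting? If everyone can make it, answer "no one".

Oliver, Uma

Zara: free for 13:35-14:50. Uma: not fully free for 13:35-14:50. Ulla: free for 13:35-14:50. Oliver: not fully free for 13:35-14:50. Luca: free for 13:35-14:50.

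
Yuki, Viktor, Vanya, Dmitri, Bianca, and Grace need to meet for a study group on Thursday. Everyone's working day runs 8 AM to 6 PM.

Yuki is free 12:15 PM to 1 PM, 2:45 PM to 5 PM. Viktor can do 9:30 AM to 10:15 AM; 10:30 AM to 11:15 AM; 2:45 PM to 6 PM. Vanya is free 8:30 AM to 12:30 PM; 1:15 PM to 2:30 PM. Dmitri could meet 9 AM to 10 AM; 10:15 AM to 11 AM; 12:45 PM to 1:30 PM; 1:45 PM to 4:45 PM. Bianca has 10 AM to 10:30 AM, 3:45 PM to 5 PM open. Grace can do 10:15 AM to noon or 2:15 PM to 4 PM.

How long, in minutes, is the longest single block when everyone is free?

Yuki ∩ Viktor: 14:45-17:00.
Yuki ∩ Viktor ∩ Vanya: ∅.
Yuki ∩ Viktor ∩ Vanya ∩ Dmitri: ∅.
Yuki ∩ Viktor ∩ Vanya ∩ Dmitri ∩ Bianca: ∅.
Yuki ∩ Viktor ∩ Vanya ∩ Dmitri ∩ Bianca ∩ Grace: ∅.
There is no time when everyone is free.
No common window exists, so the longest block is 0 minutes.

0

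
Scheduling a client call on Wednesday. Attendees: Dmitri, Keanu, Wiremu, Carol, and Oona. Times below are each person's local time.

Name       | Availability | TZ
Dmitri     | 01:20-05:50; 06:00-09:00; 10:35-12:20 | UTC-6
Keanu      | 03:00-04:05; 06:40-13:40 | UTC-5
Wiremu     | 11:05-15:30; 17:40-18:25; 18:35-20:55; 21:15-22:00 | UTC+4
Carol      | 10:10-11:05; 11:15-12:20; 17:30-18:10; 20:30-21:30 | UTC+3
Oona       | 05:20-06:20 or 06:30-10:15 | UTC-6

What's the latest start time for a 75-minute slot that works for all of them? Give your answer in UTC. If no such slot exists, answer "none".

Dmitri in UTC: 07:20-11:50, 12:00-15:00, 16:35-18:20 (add 6h to convert from UTC-6).
Keanu in UTC: 08:00-09:05, 11:40-18:40 (add 5h to convert from UTC-5).
Wiremu in UTC: 07:05-11:30, 13:40-14:25, 14:35-16:55, 17:15-18:00 (subtract 4h to convert from UTC+4).
Carol in UTC: 07:10-08:05, 08:15-09:20, 14:30-15:10, 17:30-18:30 (subtract 3h to convert from UTC+3).
Oona in UTC: 11:20-12:20, 12:30-16:15 (add 6h to convert from UTC-6).
Dmitri ∩ Keanu: 08:00-09:05, 11:40-11:50, 12:00-15:00, 16:35-18:20.
Dmitri ∩ Keanu ∩ Wiremu: 08:00-09:05, 13:40-14:25, 14:35-15:00, 16:35-16:55, 17:15-18:00.
Dmitri ∩ Keanu ∩ Wiremu ∩ Carol: 08:00-08:05, 08:15-09:05, 14:35-15:00, 17:30-18:00.
Dmitri ∩ Keanu ∩ Wiremu ∩ Carol ∩ Oona: 14:35-15:00.
No common window is at least 75 minutes long.

none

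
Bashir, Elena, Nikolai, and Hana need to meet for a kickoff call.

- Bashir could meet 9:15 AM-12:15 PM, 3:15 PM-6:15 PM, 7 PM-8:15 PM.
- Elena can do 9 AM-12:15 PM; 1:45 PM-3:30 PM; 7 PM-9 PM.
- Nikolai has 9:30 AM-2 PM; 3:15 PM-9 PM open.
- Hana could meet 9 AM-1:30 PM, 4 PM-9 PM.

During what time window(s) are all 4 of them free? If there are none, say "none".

Bashir ∩ Elena: 09:15-12:15, 15:15-15:30, 19:00-20:15.
Bashir ∩ Elena ∩ Nikolai: 09:30-12:15, 15:15-15:30, 19:00-20:15.
Bashir ∩ Elena ∩ Nikolai ∩ Hana: 09:30-12:15, 19:00-20:15.
So the common availability across everyone is 09:30-12:15, 19:00-20:15.

09:30-12:15, 19:00-20:15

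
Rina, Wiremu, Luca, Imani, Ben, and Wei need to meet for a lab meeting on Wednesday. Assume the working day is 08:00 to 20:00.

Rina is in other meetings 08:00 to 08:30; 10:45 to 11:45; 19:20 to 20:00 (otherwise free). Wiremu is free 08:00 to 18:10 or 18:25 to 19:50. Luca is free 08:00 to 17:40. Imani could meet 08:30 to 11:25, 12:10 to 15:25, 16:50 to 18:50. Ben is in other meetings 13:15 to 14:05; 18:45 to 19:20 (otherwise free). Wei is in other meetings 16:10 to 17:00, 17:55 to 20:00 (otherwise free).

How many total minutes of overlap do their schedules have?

Rina free: 08:30-10:45, 11:45-19:20 (invert busy blocks within the working day).
Wiremu free: 08:00-18:10, 18:25-19:50.
Luca free: 08:00-17:40.
Imani free: 08:30-11:25, 12:10-15:25, 16:50-18:50.
Ben free: 08:00-13:15, 14:05-18:45, 19:20-20:00 (invert busy blocks within the working day).
Wei free: 08:00-16:10, 17:00-17:55 (invert busy blocks within the working day).
Rina ∩ Wiremu: 08:30-10:45, 11:45-18:10, 18:25-19:20.
Rina ∩ Wiremu ∩ Luca: 08:30-10:45, 11:45-17:40.
Rina ∩ Wiremu ∩ Luca ∩ Imani: 08:30-10:45, 12:10-15:25, 16:50-17:40.
Rina ∩ Wiremu ∩ Luca ∩ Imani ∩ Ben: 08:30-10:45, 12:10-13:15, 14:05-15:25, 16:50-17:40.
Rina ∩ Wiremu ∩ Luca ∩ Imani ∩ Ben ∩ Wei: 08:30-10:45, 12:10-13:15, 14:05-15:25, 17:00-17:40.
Summing the common windows: 135 + 65 + 80 + 40 = 320 minutes.

320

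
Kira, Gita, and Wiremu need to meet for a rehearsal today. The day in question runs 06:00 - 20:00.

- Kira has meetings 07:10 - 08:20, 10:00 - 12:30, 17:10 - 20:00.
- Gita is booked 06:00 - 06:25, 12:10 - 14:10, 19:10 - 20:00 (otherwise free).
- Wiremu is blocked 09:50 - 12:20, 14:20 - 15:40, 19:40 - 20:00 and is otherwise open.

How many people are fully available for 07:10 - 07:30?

Kira free: 06:00-07:10, 08:20-10:00, 12:30-17:10 (invert busy blocks within the working day).
Gita free: 06:25-12:10, 14:10-19:10 (invert busy blocks within the working day).
Wiremu free: 06:00-09:50, 12:20-14:20, 15:40-19:40 (invert busy blocks within the working day).
Gita and Wiremu can make the full 07:10-07:30 slot — that's 2.

2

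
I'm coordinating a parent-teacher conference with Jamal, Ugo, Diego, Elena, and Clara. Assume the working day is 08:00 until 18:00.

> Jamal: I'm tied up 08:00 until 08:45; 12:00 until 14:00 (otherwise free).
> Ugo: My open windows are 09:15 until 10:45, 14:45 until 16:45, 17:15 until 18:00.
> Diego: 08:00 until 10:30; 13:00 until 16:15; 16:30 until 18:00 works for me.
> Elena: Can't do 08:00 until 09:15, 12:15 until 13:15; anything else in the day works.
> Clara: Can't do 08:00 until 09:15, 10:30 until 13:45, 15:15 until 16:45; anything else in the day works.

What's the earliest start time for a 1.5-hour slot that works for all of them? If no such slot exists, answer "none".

Jamal free: 08:45-12:00, 14:00-18:00 (invert busy blocks within the working day).
Ugo free: 09:15-10:45, 14:45-16:45, 17:15-18:00.
Diego free: 08:00-10:30, 13:00-16:15, 16:30-18:00.
Elena free: 09:15-12:15, 13:15-18:00 (invert busy blocks within the working day).
Clara free: 09:15-10:30, 13:45-15:15, 16:45-18:00 (invert busy blocks within the working day).
Jamal ∩ Ugo: 09:15-10:45, 14:45-16:45, 17:15-18:00.
Jamal ∩ Ugo ∩ Diego: 09:15-10:30, 14:45-16:15, 16:30-16:45, 17:15-18:00.
Jamal ∩ Ugo ∩ Diego ∩ Elena: 09:15-10:30, 14:45-16:15, 16:30-16:45, 17:15-18:00.
Jamal ∩ Ugo ∩ Diego ∩ Elena ∩ Clara: 09:15-10:30, 14:45-15:15, 17:15-18:00.
No common window is at least 90 minutes long.

none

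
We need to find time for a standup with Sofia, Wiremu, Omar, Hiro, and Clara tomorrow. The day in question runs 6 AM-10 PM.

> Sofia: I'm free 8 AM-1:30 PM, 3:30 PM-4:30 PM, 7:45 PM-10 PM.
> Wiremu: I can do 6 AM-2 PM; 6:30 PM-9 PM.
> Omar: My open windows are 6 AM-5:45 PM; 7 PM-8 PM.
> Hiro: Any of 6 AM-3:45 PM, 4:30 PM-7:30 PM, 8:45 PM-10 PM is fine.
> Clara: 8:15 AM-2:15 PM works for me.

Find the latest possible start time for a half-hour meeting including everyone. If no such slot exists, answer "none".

13:00

Sofia ∩ Wiremu: 08:00-13:30, 19:45-21:00.
Sofia ∩ Wiremu ∩ Omar: 08:00-13:30, 19:45-20:00.
Sofia ∩ Wiremu ∩ Omar ∩ Hiro: 08:00-13:30.
Sofia ∩ Wiremu ∩ Omar ∩ Hiro ∩ Clara: 08:15-13:30.
The last common window of at least 30 minutes is 08:15-13:30; a 30-minute meeting can start as late as 13:00 and still end by 13:30.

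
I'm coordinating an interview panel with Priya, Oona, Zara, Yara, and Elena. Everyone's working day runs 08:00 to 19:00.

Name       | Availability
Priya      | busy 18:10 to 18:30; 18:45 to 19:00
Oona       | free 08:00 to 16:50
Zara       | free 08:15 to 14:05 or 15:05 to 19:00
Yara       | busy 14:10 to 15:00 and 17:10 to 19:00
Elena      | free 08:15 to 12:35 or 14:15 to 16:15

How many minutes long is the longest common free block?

260

Priya free: 08:00-18:10, 18:30-18:45 (invert busy blocks within the working day).
Oona free: 08:00-16:50.
Zara free: 08:15-14:05, 15:05-19:00.
Yara free: 08:00-14:10, 15:00-17:10 (invert busy blocks within the working day).
Elena free: 08:15-12:35, 14:15-16:15.
Priya ∩ Oona: 08:00-16:50.
Priya ∩ Oona ∩ Zara: 08:15-14:05, 15:05-16:50.
Priya ∩ Oona ∩ Zara ∩ Yara: 08:15-14:05, 15:05-16:50.
Priya ∩ Oona ∩ Zara ∩ Yara ∩ Elena: 08:15-12:35, 15:05-16:15.
Those are the intersection windows.
The longest is 08:15-12:35 at 260 minutes.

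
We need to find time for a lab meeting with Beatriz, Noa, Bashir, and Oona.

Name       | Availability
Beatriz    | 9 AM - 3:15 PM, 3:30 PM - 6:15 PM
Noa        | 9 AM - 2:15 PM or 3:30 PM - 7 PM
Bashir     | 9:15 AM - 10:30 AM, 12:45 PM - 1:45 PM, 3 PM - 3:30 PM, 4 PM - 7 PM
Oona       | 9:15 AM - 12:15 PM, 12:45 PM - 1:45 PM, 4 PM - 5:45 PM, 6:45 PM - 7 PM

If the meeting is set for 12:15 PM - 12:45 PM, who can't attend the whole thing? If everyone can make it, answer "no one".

Bashir, Oona

Beatriz: free for 12:15-12:45. Noa: free for 12:15-12:45. Bashir: not fully free for 12:15-12:45. Oona: not fully free for 12:15-12:45.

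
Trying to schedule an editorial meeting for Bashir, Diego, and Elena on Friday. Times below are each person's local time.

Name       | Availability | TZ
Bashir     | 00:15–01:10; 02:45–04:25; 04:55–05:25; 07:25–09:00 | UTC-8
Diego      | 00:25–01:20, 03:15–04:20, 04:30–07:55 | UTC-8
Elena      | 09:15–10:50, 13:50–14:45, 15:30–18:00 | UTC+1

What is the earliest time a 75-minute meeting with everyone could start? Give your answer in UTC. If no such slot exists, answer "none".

Bashir in UTC: 08:15-09:10, 10:45-12:25, 12:55-13:25, 15:25-17:00 (add 8h to convert from UTC-8).
Diego in UTC: 08:25-09:20, 11:15-12:20, 12:30-15:55 (add 8h to convert from UTC-8).
Elena in UTC: 08:15-09:50, 12:50-13:45, 14:30-17:00 (subtract 1h to convert from UTC+1).
Bashir ∩ Diego: 08:25-09:10, 11:15-12:20, 12:55-13:25, 15:25-15:55.
Bashir ∩ Diego ∩ Elena: 08:25-09:10, 12:55-13:25, 15:25-15:55.
No common window is at least 75 minutes long.

none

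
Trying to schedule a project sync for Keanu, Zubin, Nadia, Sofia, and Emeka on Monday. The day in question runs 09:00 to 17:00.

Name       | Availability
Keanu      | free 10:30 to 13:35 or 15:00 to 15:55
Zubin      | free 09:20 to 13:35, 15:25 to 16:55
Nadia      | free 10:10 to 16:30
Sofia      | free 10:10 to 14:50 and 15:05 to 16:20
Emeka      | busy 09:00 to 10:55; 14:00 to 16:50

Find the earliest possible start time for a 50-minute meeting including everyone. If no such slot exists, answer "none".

10:55

Keanu free: 10:30-13:35, 15:00-15:55.
Zubin free: 09:20-13:35, 15:25-16:55.
Nadia free: 10:10-16:30.
Sofia free: 10:10-14:50, 15:05-16:20.
Emeka free: 10:55-14:00, 16:50-17:00 (invert busy blocks within the working day).
Keanu ∩ Zubin: 10:30-13:35, 15:25-15:55.
Keanu ∩ Zubin ∩ Nadia: 10:30-13:35, 15:25-15:55.
Keanu ∩ Zubin ∩ Nadia ∩ Sofia: 10:30-13:35, 15:25-15:55.
Keanu ∩ Zubin ∩ Nadia ∩ Sofia ∩ Emeka: 10:55-13:35.
So the common availability across everyone is 10:55-13:35.
The first common window of at least 50 minutes is 10:55-13:35, so the earliest start is 10:55.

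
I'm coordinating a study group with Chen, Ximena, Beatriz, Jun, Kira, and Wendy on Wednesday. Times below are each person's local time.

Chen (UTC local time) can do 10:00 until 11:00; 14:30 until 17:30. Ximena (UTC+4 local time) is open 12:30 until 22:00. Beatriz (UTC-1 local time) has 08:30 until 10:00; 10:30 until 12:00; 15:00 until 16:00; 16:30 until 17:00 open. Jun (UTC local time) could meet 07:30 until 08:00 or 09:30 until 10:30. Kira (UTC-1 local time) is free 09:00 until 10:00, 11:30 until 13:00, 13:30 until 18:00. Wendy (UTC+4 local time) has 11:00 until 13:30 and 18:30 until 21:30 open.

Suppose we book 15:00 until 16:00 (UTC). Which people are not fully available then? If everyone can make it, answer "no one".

Beatriz, Jun

Chen in UTC: 10:00-11:00, 14:30-17:30.
Ximena in UTC: 08:30-18:00 (subtract 4h to convert from UTC+4).
Beatriz in UTC: 09:30-11:00, 11:30-13:00, 16:00-17:00, 17:30-18:00 (add 1h to convert from UTC-1).
Jun in UTC: 07:30-08:00, 09:30-10:30.
Kira in UTC: 10:00-11:00, 12:30-14:00, 14:30-19:00 (add 1h to convert from UTC-1).
Wendy in UTC: 07:00-09:30, 14:30-17:30 (subtract 4h to convert from UTC+4).
Chen: free for 15:00-16:00. Ximena: free for 15:00-16:00. Beatriz: not fully free for 15:00-16:00. Jun: not fully free for 15:00-16:00. Kira: free for 15:00-16:00. Wendy: free for 15:00-16:00.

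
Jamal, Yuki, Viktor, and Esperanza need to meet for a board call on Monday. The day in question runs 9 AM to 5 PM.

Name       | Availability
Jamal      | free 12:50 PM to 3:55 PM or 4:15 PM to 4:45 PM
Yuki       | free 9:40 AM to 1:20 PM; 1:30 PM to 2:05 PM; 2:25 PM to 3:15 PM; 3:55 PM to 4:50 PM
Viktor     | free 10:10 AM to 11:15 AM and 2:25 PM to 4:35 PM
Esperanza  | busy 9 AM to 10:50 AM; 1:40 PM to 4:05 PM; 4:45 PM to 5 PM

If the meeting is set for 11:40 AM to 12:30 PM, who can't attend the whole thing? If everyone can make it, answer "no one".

Jamal, Viktor

Jamal free: 12:50-15:55, 16:15-16:45.
Yuki free: 09:40-13:20, 13:30-14:05, 14:25-15:15, 15:55-16:50.
Viktor free: 10:10-11:15, 14:25-16:35.
Esperanza free: 10:50-13:40, 16:05-16:45 (invert busy blocks within the working day).
Jamal: not fully free for 11:40-12:30. Yuki: free for 11:40-12:30. Viktor: not fully free for 11:40-12:30. Esperanza: free for 11:40-12:30.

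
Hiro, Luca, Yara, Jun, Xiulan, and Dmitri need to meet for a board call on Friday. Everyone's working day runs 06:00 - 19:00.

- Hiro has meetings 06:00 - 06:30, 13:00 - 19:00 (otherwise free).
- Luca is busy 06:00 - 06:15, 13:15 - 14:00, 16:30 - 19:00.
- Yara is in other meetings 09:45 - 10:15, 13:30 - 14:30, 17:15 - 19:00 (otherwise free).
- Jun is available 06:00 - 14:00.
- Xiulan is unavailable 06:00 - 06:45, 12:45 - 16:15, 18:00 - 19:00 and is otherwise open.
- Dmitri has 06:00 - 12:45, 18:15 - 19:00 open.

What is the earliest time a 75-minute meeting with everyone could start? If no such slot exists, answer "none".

06:45

Hiro free: 06:30-13:00 (invert busy blocks within the working day).
Luca free: 06:15-13:15, 14:00-16:30 (invert busy blocks within the working day).
Yara free: 06:00-09:45, 10:15-13:30, 14:30-17:15 (invert busy blocks within the working day).
Jun free: 06:00-14:00.
Xiulan free: 06:45-12:45, 16:15-18:00 (invert busy blocks within the working day).
Dmitri free: 06:00-12:45, 18:15-19:00.
Hiro ∩ Luca: 06:30-13:00.
Hiro ∩ Luca ∩ Yara: 06:30-09:45, 10:15-13:00.
Hiro ∩ Luca ∩ Yara ∩ Jun: 06:30-09:45, 10:15-13:00.
Hiro ∩ Luca ∩ Yara ∩ Jun ∩ Xiulan: 06:45-09:45, 10:15-12:45.
Hiro ∩ Luca ∩ Yara ∩ Jun ∩ Xiulan ∩ Dmitri: 06:45-09:45, 10:15-12:45.
The first common window of at least 75 minutes is 06:45-09:45, so the earliest start is 06:45.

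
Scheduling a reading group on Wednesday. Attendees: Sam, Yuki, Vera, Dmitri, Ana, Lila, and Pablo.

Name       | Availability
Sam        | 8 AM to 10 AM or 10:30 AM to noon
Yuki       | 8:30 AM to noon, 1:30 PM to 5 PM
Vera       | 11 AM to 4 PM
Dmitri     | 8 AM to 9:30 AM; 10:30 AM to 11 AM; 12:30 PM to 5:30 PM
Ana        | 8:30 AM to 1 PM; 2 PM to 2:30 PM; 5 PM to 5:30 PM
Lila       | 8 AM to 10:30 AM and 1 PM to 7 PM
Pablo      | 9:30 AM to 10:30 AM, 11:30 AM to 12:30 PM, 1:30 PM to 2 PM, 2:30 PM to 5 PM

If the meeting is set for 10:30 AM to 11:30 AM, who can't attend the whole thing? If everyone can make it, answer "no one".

Sam: free for 10:30-11:30. Yuki: free for 10:30-11:30. Vera: not fully free for 10:30-11:30. Dmitri: not fully free for 10:30-11:30. Ana: free for 10:30-11:30. Lila: not fully free for 10:30-11:30. Pablo: not fully free for 10:30-11:30.

Dmitri, Lila, Pablo, Vera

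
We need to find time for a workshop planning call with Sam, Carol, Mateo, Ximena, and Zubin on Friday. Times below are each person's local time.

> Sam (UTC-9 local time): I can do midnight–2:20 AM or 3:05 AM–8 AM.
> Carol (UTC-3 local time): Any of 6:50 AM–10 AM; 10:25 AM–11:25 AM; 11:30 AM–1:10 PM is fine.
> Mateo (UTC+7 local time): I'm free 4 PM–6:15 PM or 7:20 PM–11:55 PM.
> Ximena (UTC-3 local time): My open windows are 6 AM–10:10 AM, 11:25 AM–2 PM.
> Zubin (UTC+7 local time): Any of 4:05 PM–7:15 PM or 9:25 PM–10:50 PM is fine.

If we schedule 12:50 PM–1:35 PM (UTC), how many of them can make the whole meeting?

Sam in UTC: 09:00-11:20, 12:05-17:00 (add 9h to convert from UTC-9).
Carol in UTC: 09:50-13:00, 13:25-14:25, 14:30-16:10 (add 3h to convert from UTC-3).
Mateo in UTC: 09:00-11:15, 12:20-16:55 (subtract 7h to convert from UTC+7).
Ximena in UTC: 09:00-13:10, 14:25-17:00 (add 3h to convert from UTC-3).
Zubin in UTC: 09:05-12:15, 14:25-15:50 (subtract 7h to convert from UTC+7).
Sam and Mateo can make the full 12:50-13:35 slot — that's 2.

2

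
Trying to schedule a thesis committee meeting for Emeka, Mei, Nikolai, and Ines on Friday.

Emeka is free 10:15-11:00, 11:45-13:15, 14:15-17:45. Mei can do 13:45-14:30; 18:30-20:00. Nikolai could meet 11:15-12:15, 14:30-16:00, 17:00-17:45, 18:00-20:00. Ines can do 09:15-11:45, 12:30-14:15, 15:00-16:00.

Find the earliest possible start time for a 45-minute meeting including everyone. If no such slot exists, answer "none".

none

Emeka ∩ Mei: 14:15-14:30.
Emeka ∩ Mei ∩ Nikolai: ∅.
Emeka ∩ Mei ∩ Nikolai ∩ Ines: ∅.
There is no time when everyone is free.
No common window is at least 45 minutes long.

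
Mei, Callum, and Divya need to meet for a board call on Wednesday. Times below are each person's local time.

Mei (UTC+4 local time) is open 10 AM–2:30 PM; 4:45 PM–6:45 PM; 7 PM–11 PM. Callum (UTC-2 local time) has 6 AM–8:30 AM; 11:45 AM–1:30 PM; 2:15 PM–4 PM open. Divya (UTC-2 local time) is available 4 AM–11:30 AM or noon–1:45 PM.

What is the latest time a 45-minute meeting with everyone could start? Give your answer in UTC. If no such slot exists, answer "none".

Mei in UTC: 06:00-10:30, 12:45-14:45, 15:00-19:00 (subtract 4h to convert from UTC+4).
Callum in UTC: 08:00-10:30, 13:45-15:30, 16:15-18:00 (add 2h to convert from UTC-2).
Divya in UTC: 06:00-13:30, 14:00-15:45 (add 2h to convert from UTC-2).
Mei ∩ Callum: 08:00-10:30, 13:45-14:45, 15:00-15:30, 16:15-18:00.
Mei ∩ Callum ∩ Divya: 08:00-10:30, 14:00-14:45, 15:00-15:30.
The last common window of at least 45 minutes is 14:00-14:45; a 45-minute meeting can start as late as 14:00 and still end by 14:45.

14:00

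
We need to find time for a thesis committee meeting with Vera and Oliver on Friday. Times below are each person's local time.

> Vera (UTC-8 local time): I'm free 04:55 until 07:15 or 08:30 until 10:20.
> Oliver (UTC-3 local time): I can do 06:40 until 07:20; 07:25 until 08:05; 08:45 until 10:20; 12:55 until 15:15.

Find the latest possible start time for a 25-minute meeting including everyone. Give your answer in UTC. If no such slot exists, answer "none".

17:50

Vera in UTC: 12:55-15:15, 16:30-18:20 (add 8h to convert from UTC-8).
Oliver in UTC: 09:40-10:20, 10:25-11:05, 11:45-13:20, 15:55-18:15 (add 3h to convert from UTC-3).
Vera ∩ Oliver: 12:55-13:20, 16:30-18:15.
So the common availability across everyone is 12:55-13:20, 16:30-18:15.
The last common window of at least 25 minutes is 16:30-18:15; a 25-minute meeting can start as late as 17:50 and still end by 18:15.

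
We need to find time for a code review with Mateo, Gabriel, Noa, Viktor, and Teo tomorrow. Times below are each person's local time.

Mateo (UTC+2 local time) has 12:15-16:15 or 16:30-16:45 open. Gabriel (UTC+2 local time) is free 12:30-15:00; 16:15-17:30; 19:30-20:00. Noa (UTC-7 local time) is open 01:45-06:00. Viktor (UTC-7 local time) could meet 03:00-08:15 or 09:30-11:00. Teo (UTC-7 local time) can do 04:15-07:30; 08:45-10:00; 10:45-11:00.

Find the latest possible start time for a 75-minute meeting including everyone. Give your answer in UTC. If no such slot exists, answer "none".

Mateo in UTC: 10:15-14:15, 14:30-14:45 (subtract 2h to convert from UTC+2).
Gabriel in UTC: 10:30-13:00, 14:15-15:30, 17:30-18:00 (subtract 2h to convert from UTC+2).
Noa in UTC: 08:45-13:00 (add 7h to convert from UTC-7).
Viktor in UTC: 10:00-15:15, 16:30-18:00 (add 7h to convert from UTC-7).
Teo in UTC: 11:15-14:30, 15:45-17:00, 17:45-18:00 (add 7h to convert from UTC-7).
Mateo ∩ Gabriel: 10:30-13:00, 14:30-14:45.
Mateo ∩ Gabriel ∩ Noa: 10:30-13:00.
Mateo ∩ Gabriel ∩ Noa ∩ Viktor: 10:30-13:00.
Mateo ∩ Gabriel ∩ Noa ∩ Viktor ∩ Teo: 11:15-13:00.
Those are the intersection windows.
The last common window of at least 75 minutes is 11:15-13:00; a 75-minute meeting can start as late as 11:45 and still end by 13:00.

11:45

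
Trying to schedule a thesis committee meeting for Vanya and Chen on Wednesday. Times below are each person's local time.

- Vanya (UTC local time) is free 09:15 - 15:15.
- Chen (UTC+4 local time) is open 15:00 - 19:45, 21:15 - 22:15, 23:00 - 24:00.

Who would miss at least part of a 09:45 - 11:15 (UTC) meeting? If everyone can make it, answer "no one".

Vanya in UTC: 09:15-15:15.
Chen in UTC: 11:00-15:45, 17:15-18:15, 19:00-20:00 (subtract 4h to convert from UTC+4).
Vanya: free for 09:45-11:15. Chen: not fully free for 09:45-11:15.

Chen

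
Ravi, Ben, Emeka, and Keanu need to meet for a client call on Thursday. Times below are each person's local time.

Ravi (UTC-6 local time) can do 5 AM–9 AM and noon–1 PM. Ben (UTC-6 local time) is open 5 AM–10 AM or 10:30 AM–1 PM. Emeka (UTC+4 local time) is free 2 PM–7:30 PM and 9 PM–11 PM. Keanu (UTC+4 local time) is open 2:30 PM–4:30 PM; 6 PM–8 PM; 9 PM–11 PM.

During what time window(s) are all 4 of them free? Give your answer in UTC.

11:00-12:30, 14:00-15:00, 18:00-19:00

Ravi in UTC: 11:00-15:00, 18:00-19:00 (add 6h to convert from UTC-6).
Ben in UTC: 11:00-16:00, 16:30-19:00 (add 6h to convert from UTC-6).
Emeka in UTC: 10:00-15:30, 17:00-19:00 (subtract 4h to convert from UTC+4).
Keanu in UTC: 10:30-12:30, 14:00-16:00, 17:00-19:00 (subtract 4h to convert from UTC+4).
Ravi ∩ Ben: 11:00-15:00, 18:00-19:00.
Ravi ∩ Ben ∩ Emeka: 11:00-15:00, 18:00-19:00.
Ravi ∩ Ben ∩ Emeka ∩ Keanu: 11:00-12:30, 14:00-15:00, 18:00-19:00.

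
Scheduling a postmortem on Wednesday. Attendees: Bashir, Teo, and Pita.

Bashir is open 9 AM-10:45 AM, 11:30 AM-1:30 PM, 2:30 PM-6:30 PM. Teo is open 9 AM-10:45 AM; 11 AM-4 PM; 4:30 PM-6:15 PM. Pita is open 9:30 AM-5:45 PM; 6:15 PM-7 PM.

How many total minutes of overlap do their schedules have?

360

Bashir ∩ Teo: 09:00-10:45, 11:30-13:30, 14:30-16:00, 16:30-18:15.
Bashir ∩ Teo ∩ Pita: 09:30-10:45, 11:30-13:30, 14:30-16:00, 16:30-17:45.
Summing the common windows: 75 + 120 + 90 + 75 = 360 minutes.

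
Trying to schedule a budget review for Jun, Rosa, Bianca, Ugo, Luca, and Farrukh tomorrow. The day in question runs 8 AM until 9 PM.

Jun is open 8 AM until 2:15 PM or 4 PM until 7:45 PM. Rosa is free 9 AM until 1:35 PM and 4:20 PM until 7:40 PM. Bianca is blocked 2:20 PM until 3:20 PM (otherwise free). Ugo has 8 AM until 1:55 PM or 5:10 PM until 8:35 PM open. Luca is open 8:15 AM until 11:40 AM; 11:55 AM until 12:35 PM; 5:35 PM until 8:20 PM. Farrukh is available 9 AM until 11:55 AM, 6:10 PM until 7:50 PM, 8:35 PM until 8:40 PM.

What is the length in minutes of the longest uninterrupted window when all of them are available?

Jun free: 08:00-14:15, 16:00-19:45.
Rosa free: 09:00-13:35, 16:20-19:40.
Bianca free: 08:00-14:20, 15:20-21:00 (invert busy blocks within the working day).
Ugo free: 08:00-13:55, 17:10-20:35.
Luca free: 08:15-11:40, 11:55-12:35, 17:35-20:20.
Farrukh free: 09:00-11:55, 18:10-19:50, 20:35-20:40.
Jun ∩ Rosa: 09:00-13:35, 16:20-19:40.
Jun ∩ Rosa ∩ Bianca: 09:00-13:35, 16:20-19:40.
Jun ∩ Rosa ∩ Bianca ∩ Ugo: 09:00-13:35, 17:10-19:40.
Jun ∩ Rosa ∩ Bianca ∩ Ugo ∩ Luca: 09:00-11:40, 11:55-12:35, 17:35-19:40.
Jun ∩ Rosa ∩ Bianca ∩ Ugo ∩ Luca ∩ Farrukh: 09:00-11:40, 18:10-19:40.
The longest is 09:00-11:40 at 160 minutes.

160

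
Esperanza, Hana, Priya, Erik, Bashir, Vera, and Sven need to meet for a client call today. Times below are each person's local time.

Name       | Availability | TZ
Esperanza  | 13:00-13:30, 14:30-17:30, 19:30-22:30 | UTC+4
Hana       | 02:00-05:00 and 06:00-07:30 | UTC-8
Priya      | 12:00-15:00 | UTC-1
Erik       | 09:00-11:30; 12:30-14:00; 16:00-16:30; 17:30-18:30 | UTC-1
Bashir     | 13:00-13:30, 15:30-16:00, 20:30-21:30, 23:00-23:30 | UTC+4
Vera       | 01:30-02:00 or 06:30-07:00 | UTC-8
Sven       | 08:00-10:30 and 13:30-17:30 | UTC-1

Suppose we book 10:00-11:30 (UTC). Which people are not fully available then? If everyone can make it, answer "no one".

Esperanza in UTC: 09:00-09:30, 10:30-13:30, 15:30-18:30 (subtract 4h to convert from UTC+4).
Hana in UTC: 10:00-13:00, 14:00-15:30 (add 8h to convert from UTC-8).
Priya in UTC: 13:00-16:00 (add 1h to convert from UTC-1).
Erik in UTC: 10:00-12:30, 13:30-15:00, 17:00-17:30, 18:30-19:30 (add 1h to convert from UTC-1).
Bashir in UTC: 09:00-09:30, 11:30-12:00, 16:30-17:30, 19:00-19:30 (subtract 4h to convert from UTC+4).
Vera in UTC: 09:30-10:00, 14:30-15:00 (add 8h to convert from UTC-8).
Sven in UTC: 09:00-11:30, 14:30-18:30 (add 1h to convert from UTC-1).
Esperanza: not fully free for 10:00-11:30. Hana: free for 10:00-11:30. Priya: not fully free for 10:00-11:30. Erik: free for 10:00-11:30. Bashir: not fully free for 10:00-11:30. Vera: not fully free for 10:00-11:30. Sven: free for 10:00-11:30.

Bashir, Esperanza, Priya, Vera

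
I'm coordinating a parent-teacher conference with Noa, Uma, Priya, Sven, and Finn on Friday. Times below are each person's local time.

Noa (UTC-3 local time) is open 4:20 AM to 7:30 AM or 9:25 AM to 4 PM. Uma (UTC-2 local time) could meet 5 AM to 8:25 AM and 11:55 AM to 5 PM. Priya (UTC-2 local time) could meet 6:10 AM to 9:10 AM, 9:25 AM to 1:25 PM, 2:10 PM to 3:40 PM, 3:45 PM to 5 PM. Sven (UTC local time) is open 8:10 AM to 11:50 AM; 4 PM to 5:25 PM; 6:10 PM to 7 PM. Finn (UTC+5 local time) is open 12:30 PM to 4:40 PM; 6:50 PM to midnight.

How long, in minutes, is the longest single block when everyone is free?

Noa in UTC: 07:20-10:30, 12:25-19:00 (add 3h to convert from UTC-3).
Uma in UTC: 07:00-10:25, 13:55-19:00 (add 2h to convert from UTC-2).
Priya in UTC: 08:10-11:10, 11:25-15:25, 16:10-17:40, 17:45-19:00 (add 2h to convert from UTC-2).
Sven in UTC: 08:10-11:50, 16:00-17:25, 18:10-19:00.
Finn in UTC: 07:30-11:40, 13:50-19:00 (subtract 5h to convert from UTC+5).
Noa ∩ Uma: 07:20-10:25, 13:55-19:00.
Noa ∩ Uma ∩ Priya: 08:10-10:25, 13:55-15:25, 16:10-17:40, 17:45-19:00.
Noa ∩ Uma ∩ Priya ∩ Sven: 08:10-10:25, 16:10-17:25, 18:10-19:00.
Noa ∩ Uma ∩ Priya ∩ Sven ∩ Finn: 08:10-10:25, 16:10-17:25, 18:10-19:00.
So the common availability across everyone is 08:10-10:25, 16:10-17:25, 18:10-19:00.
The longest is 08:10-10:25 at 135 minutes.

135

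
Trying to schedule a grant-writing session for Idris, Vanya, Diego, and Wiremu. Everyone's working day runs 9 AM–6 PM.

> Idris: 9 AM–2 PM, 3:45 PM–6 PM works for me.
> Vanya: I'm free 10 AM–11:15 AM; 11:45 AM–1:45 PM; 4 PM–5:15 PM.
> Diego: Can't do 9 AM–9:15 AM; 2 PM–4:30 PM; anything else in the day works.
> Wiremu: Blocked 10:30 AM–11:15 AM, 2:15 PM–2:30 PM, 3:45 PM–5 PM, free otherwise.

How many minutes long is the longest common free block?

120

Idris free: 09:00-14:00, 15:45-18:00.
Vanya free: 10:00-11:15, 11:45-13:45, 16:00-17:15.
Diego free: 09:15-14:00, 16:30-18:00 (invert busy blocks within the working day).
Wiremu free: 09:00-10:30, 11:15-14:15, 14:30-15:45, 17:00-18:00 (invert busy blocks within the working day).
Idris ∩ Vanya: 10:00-11:15, 11:45-13:45, 16:00-17:15.
Idris ∩ Vanya ∩ Diego: 10:00-11:15, 11:45-13:45, 16:30-17:15.
Idris ∩ Vanya ∩ Diego ∩ Wiremu: 10:00-10:30, 11:45-13:45, 17:00-17:15.
So the common availability across everyone is 10:00-10:30, 11:45-13:45, 17:00-17:15.
The longest is 11:45-13:45 at 120 minutes.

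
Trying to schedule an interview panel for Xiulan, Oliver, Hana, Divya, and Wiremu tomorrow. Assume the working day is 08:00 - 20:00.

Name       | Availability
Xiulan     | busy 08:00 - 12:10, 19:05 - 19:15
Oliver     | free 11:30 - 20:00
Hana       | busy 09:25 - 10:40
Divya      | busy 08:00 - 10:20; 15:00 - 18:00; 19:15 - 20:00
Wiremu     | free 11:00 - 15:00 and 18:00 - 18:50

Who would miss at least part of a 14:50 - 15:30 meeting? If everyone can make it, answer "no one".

Xiulan free: 12:10-19:05, 19:15-20:00 (invert busy blocks within the working day).
Oliver free: 11:30-20:00.
Hana free: 08:00-09:25, 10:40-20:00 (invert busy blocks within the working day).
Divya free: 10:20-15:00, 18:00-19:15 (invert busy blocks within the working day).
Wiremu free: 11:00-15:00, 18:00-18:50.
Xiulan: free for 14:50-15:30. Oliver: free for 14:50-15:30. Hana: free for 14:50-15:30. Divya: not fully free for 14:50-15:30. Wiremu: not fully free for 14:50-15:30.

Divya, Wiremu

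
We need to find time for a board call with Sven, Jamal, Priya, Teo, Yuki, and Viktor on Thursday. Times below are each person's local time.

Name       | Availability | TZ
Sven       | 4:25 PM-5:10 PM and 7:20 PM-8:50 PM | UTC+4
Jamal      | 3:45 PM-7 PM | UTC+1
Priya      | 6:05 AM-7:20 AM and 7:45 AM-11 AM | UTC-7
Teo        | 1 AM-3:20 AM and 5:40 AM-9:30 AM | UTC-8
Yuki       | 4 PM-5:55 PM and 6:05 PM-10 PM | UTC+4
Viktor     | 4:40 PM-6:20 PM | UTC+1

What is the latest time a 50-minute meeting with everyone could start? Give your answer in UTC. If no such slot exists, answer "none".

Sven in UTC: 12:25-13:10, 15:20-16:50 (subtract 4h to convert from UTC+4).
Jamal in UTC: 14:45-18:00 (subtract 1h to convert from UTC+1).
Priya in UTC: 13:05-14:20, 14:45-18:00 (add 7h to convert from UTC-7).
Teo in UTC: 09:00-11:20, 13:40-17:30 (add 8h to convert from UTC-8).
Yuki in UTC: 12:00-13:55, 14:05-18:00 (subtract 4h to convert from UTC+4).
Viktor in UTC: 15:40-17:20 (subtract 1h to convert from UTC+1).
Sven ∩ Jamal: 15:20-16:50.
Sven ∩ Jamal ∩ Priya: 15:20-16:50.
Sven ∩ Jamal ∩ Priya ∩ Teo: 15:20-16:50.
Sven ∩ Jamal ∩ Priya ∩ Teo ∩ Yuki: 15:20-16:50.
Sven ∩ Jamal ∩ Priya ∩ Teo ∩ Yuki ∩ Viktor: 15:40-16:50.
So the common availability across everyone is 15:40-16:50.
The last common window of at least 50 minutes is 15:40-16:50; a 50-minute meeting can start as late as 16:00 and still end by 16:50.

16:00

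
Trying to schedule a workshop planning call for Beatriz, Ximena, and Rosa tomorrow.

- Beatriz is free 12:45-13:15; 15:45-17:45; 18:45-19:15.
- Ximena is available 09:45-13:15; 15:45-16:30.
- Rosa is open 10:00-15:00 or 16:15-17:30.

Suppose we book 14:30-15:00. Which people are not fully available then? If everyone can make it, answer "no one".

Beatriz: not fully free for 14:30-15:00. Ximena: not fully free for 14:30-15:00. Rosa: free for 14:30-15:00.

Beatriz, Ximena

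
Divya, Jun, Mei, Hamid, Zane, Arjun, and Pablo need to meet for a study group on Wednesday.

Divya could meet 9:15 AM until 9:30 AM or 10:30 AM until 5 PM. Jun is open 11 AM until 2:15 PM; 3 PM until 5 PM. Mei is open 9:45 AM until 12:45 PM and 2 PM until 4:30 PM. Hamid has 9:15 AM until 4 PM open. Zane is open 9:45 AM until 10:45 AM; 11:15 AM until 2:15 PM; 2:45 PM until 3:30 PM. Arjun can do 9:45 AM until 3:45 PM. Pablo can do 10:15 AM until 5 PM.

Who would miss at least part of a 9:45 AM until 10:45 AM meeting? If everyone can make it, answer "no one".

Divya: not fully free for 09:45-10:45. Jun: not fully free for 09:45-10:45. Mei: free for 09:45-10:45. Hamid: free for 09:45-10:45. Zane: free for 09:45-10:45. Arjun: free for 09:45-10:45. Pablo: not fully free for 09:45-10:45.

Divya, Jun, Pablo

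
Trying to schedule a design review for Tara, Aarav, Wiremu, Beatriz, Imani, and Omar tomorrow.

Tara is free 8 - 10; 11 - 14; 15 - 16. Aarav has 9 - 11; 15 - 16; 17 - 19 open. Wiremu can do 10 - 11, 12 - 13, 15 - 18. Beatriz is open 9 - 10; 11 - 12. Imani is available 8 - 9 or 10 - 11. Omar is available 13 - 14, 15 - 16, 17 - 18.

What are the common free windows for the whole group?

Tara ∩ Aarav: 09:00-10:00, 15:00-16:00.
Tara ∩ Aarav ∩ Wiremu: 15:00-16:00.
Tara ∩ Aarav ∩ Wiremu ∩ Beatriz: ∅.
Tara ∩ Aarav ∩ Wiremu ∩ Beatriz ∩ Imani: ∅.
Tara ∩ Aarav ∩ Wiremu ∩ Beatriz ∩ Imani ∩ Omar: ∅.
There is no time when everyone is free.

none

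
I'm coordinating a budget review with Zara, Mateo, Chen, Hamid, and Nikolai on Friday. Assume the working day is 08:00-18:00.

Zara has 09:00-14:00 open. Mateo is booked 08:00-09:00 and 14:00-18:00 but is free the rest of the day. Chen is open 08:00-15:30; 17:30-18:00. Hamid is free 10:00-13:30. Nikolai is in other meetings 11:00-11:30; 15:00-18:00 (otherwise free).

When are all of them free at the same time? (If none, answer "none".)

Zara free: 09:00-14:00.
Mateo free: 09:00-14:00 (invert busy blocks within the working day).
Chen free: 08:00-15:30, 17:30-18:00.
Hamid free: 10:00-13:30.
Nikolai free: 08:00-11:00, 11:30-15:00 (invert busy blocks within the working day).
Zara ∩ Mateo: 09:00-14:00.
Zara ∩ Mateo ∩ Chen: 09:00-14:00.
Zara ∩ Mateo ∩ Chen ∩ Hamid: 10:00-13:30.
Zara ∩ Mateo ∩ Chen ∩ Hamid ∩ Nikolai: 10:00-11:00, 11:30-13:30.

10:00-11:00, 11:30-13:30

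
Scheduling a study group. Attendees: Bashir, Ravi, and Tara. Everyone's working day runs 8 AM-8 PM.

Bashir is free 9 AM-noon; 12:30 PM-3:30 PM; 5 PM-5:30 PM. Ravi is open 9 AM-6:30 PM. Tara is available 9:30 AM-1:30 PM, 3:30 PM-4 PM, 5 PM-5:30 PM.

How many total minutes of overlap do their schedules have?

240

Bashir ∩ Ravi: 09:00-12:00, 12:30-15:30, 17:00-17:30.
Bashir ∩ Ravi ∩ Tara: 09:30-12:00, 12:30-13:30, 17:00-17:30.
Summing the common windows: 150 + 60 + 30 = 240 minutes.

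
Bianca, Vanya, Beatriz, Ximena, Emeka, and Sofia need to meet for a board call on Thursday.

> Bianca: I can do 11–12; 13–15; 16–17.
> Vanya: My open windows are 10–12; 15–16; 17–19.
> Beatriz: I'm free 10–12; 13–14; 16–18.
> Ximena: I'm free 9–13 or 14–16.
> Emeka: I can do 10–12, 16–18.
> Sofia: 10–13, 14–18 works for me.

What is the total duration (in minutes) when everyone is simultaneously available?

Bianca ∩ Vanya: 11:00-12:00.
Bianca ∩ Vanya ∩ Beatriz: 11:00-12:00.
Bianca ∩ Vanya ∩ Beatriz ∩ Ximena: 11:00-12:00.
Bianca ∩ Vanya ∩ Beatriz ∩ Ximena ∩ Emeka: 11:00-12:00.
Bianca ∩ Vanya ∩ Beatriz ∩ Ximena ∩ Emeka ∩ Sofia: 11:00-12:00.
That's a single block of 60 minutes.

60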